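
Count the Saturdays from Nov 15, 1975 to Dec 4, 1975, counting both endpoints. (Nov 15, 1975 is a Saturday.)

3

Nov 15, 1975 is a Saturday; the first Saturday on or after it is Nov 15, 1975.
From Nov 15, 1975 to Dec 4, 1975: 15 + 4 = 19 days (rest of Nov, Dec).
19 ÷ 7 = 2 full weeks with remainder 5, so 2 more Saturdays after the first → 3.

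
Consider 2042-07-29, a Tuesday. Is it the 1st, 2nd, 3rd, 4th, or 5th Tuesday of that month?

5th

Day 29 falls in week ⌈29/7⌉ of the month.
Days 1–7 hold the 1st Tuesday, 8–14 the 2nd, 15–21 the 3rd, 22–28 the 4th, 29–31 the 5th.
29 is in the range for the 5th.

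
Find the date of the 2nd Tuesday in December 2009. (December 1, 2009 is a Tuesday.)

8 December 2009

December 2009 begins on a Tuesday, so the first Tuesday is December 1.
The 2nd Tuesday is 1 weeks later: 1 + 7 = 8.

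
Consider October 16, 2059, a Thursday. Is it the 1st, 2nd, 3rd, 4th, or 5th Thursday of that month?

3rd

Day 16 falls in week ⌈16/7⌉ of the month.
Days 1–7 hold the 1st Thursday, 8–14 the 2nd, 15–21 the 3rd, 22–28 the 4th, 29–31 the 5th.
16 is in the range for the 3rd.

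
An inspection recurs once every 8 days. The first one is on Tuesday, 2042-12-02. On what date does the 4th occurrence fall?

2042-12-26

The 4th occurrence is 3 intervals after the first: 3 × 8 = 24 days after 2042-12-02.
24 days later is 2042-12-26.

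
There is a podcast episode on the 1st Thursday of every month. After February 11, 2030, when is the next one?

March 7, 2030

February 2030 starts on a Friday, so its 1st Thursday is February 7, 2030 (6 days in).
That is not after February 11, 2030, so look at March 2030.
March 2030 starts on a Friday, so its 1st Thursday is March 7, 2030 (6 days in).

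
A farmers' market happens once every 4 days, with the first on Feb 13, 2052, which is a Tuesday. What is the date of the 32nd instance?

The 32nd occurrence is 31 intervals after the first: 31 × 4 = 124 days after Feb 13, 2052.
Feb has 29 days — 16 days to the end of Feb leaves 108.
Mar has 31 days (77 left).
Apr has 30 days (47 left).
May has 31 days (16 left).
16 days into Jun → Jun 16, 2052.

Jun 16, 2052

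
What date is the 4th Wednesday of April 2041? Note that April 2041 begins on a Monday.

2041-04-24

April 2041 begins on a Monday, so the first Wednesday is April 3 (2 days later).
The 4th Wednesday is 3 weeks later: 3 + 21 = 24.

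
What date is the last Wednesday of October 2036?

October 29, 2036

The first Wednesday of October 2036 is October 1.
October 2036 has 31 days. Adding weeks: 1, 8, 15, 22, 29 — the last one ≤ 31 is the 29th.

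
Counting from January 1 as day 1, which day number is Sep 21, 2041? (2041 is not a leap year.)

264

Days in months before Sep: 31 + 28 + 31 + 30 + 31 + 30 + 31 + 31 = 243.
Plus 21 days into Sep → day 264.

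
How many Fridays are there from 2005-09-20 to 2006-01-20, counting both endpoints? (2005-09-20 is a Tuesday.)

2005-09-20 is a Tuesday; the first Friday on or after it is 2005-09-23 (3 days later).
From 2005-09-23 to 2006-01-20: 7 + 31 + 30 + 31 + 20 = 119 days (rest of September, October, November, December, January).
119 ÷ 7 = 17 full weeks with remainder 0, so 17 more Fridays after the first → 18.

18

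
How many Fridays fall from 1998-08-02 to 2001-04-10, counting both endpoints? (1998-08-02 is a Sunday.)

1998-08-02 is a Sunday; the first Friday on or after it is 1998-08-07 (5 days later).
From 1998-08-07 to 2001-04-10: 146 + 365 + 366 + 100 = 977 days (rest of 1998, 1999, 2000, to 2001-04-10 in 2001).
977 ÷ 7 = 139 full weeks with remainder 4, so 139 more Fridays after the first → 140.

140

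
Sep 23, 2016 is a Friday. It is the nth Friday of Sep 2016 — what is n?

Day 23 falls in week ⌈23/7⌉ of the month.
Days 1–7 hold the 1st Friday, 8–14 the 2nd, 15–21 the 3rd, 22–28 the 4th, 29–31 the 5th.
23 is in the range for the 4th.

4th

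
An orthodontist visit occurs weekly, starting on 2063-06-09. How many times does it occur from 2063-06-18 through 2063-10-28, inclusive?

19

Occurrences land 7·i days after 2063-06-09 for i = 0, 1, 2, …
2063-06-18 is 9 days after the start; 9 ÷ 7 = 1 remainder 2; since the remainder is 2, round up to i = 2. First occurrence in the window: #3 on 2063-06-23 (2×7 = 14 days in).
2063-10-28 is 141 days after the start; 141 ÷ 7 = 20 remainder 1. Last occurrence in the window: #21 on 2063-10-27.
Occurrences #3 through #21: 19 in total.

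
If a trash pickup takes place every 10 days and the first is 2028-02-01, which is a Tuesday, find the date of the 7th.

The 7th occurrence is 6 intervals after the first: 6 × 10 = 60 days after 2028-02-01.
February has 29 days — 28 days to the end of February leaves 32.
March has 31 days (1 left).
1 day into April → 2028-04-01.

2028-04-01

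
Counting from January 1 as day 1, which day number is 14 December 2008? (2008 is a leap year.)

Days in months before December: 31 + 29 + 31 + 30 + 31 + 30 + 31 + 31 + 30 + 31 + 30 = 335.
Plus 14 days into December → day 349.

349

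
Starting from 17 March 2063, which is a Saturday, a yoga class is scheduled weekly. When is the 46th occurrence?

26 January 2064

The 46th occurrence is 45 intervals after the first: 45 × 7 = 315 days after 17 March 2063.
March has 31 days — 14 days to the end of March leaves 301.
April has 30 days (271 left).
May has 31 days (240 left).
June has 30 days (210 left).
July has 31 days (179 left).
August has 31 days (148 left).
September has 30 days (118 left).
October has 31 days (87 left).
November has 30 days (57 left).
December has 31 days (26 left).
26 days into January → 26 January 2064.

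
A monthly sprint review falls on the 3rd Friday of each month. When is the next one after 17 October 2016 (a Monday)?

October 2016 starts on a Saturday; its first Friday is the 7th, so the 3rd Friday is the 21st — 21 October 2016.
21 October 2016 is after 17 October 2016, so that is the next one.

21 October 2016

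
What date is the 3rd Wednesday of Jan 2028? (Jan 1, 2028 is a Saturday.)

Jan 19, 2028

Jan 2028 begins on a Saturday, so the first Wednesday is Jan 5 (4 days later).
The 3rd Wednesday is 2 weeks later: 5 + 14 = 19.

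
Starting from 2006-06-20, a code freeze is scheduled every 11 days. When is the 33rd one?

The 33rd occurrence is 32 intervals after the first: 32 × 11 = 352 days after 2006-06-20.
June has 30 days — 10 days to the end of June leaves 342.
July has 31 days (311 left).
August has 31 days (280 left).
September has 30 days (250 left).
October has 31 days (219 left).
November has 30 days (189 left).
December has 31 days (158 left).
January has 31 days (127 left).
February has 28 days (99 left).
March has 31 days (68 left).
April has 30 days (38 left).
May has 31 days (7 left).
7 days into June → 2007-06-07.

2007-06-07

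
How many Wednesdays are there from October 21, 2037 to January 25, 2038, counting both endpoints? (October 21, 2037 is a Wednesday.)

14

October 21, 2037 is a Wednesday; the first Wednesday on or after it is October 21, 2037.
From October 21, 2037 to January 25, 2038: 10 + 30 + 31 + 25 = 96 days (rest of October, November, December, January).
96 ÷ 7 = 13 full weeks with remainder 5, so 13 more Wednesdays after the first → 14.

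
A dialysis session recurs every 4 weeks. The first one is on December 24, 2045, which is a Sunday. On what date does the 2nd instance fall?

January 21, 2046

The 2nd occurrence is 1 interval after the first: 1 × 28 = 28 days after December 24, 2045.
December has 31 days — 7 days to the end of December leaves 21.
21 days into January → January 21, 2046.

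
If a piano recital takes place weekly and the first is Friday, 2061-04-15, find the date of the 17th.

The 17th occurrence is 16 intervals after the first: 16 × 7 = 112 days after 2061-04-15.
April has 30 days — 15 days to the end of April leaves 97.
May has 31 days (66 left).
June has 30 days (36 left).
July has 31 days (5 left).
5 days into August → 2061-08-05.

2061-08-05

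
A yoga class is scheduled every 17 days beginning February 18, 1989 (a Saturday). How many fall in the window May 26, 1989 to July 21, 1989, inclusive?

4

Occurrences land 17·i days after February 18, 1989 for i = 0, 1, 2, …
May 26, 1989 is 97 days after the start; 97 ÷ 17 = 5 remainder 12; since the remainder is 12, round up to i = 6. First occurrence in the window: #7 on May 31, 1989 (6×17 = 102 days in).
July 21, 1989 is 153 days after the start; 153 ÷ 17 = 9 remainder 0. Last occurrence in the window: #10 on July 21, 1989.
Occurrences #7 through #10: 4 in total.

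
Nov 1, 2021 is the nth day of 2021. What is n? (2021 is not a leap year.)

Days in months before Nov: 31 + 28 + 31 + 30 + 31 + 30 + 31 + 31 + 30 + 31 = 304.
Plus 1 day into Nov → day 305.

305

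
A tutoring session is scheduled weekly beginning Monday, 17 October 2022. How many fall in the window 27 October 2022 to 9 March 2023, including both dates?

19

Occurrences land 7·i days after 17 October 2022 for i = 0, 1, 2, …
27 October 2022 is 10 days after the start; 10 ÷ 7 = 1 remainder 3; since the remainder is 3, round up to i = 2. First occurrence in the window: #3 on 31 October 2022 (2×7 = 14 days in).
9 March 2023 is 143 days after the start; 143 ÷ 7 = 20 remainder 3. Last occurrence in the window: #21 on 6 March 2023.
Occurrences #3 through #21: 19 in total.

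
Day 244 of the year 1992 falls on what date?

August 31, 1992

January has 31 days (244 − 31 = 213 remain).
February has 29 days (213 − 29 = 184 remain).
March has 31 days (184 − 31 = 153 remain).
April has 30 days (153 − 30 = 123 remain).
May has 31 days (123 − 31 = 92 remain).
June has 30 days (92 − 30 = 62 remain).
July has 31 days (62 − 31 = 31 remain).
31 into August → August 31.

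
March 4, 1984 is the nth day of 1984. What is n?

Days in months before March: 31 + 29 = 60.
Plus 4 days into March → day 64.

64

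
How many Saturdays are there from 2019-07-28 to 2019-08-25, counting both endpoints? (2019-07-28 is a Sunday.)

4

2019-07-28 is a Sunday; the first Saturday on or after it is 2019-08-03 (6 days later).
From 2019-08-03 to 2019-08-25 is 25 − 3 = 22 days.
22 ÷ 7 = 3 full weeks with remainder 1, so 3 more Saturdays after the first → 4.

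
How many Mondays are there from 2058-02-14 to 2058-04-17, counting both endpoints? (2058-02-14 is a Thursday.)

2058-02-14 is a Thursday; the first Monday on or after it is 2058-02-18 (4 days later).
From 2058-02-18 to 2058-04-17: 10 + 31 + 17 = 58 days (rest of February, March, April).
58 ÷ 7 = 8 full weeks with remainder 2, so 8 more Mondays after the first → 9.

9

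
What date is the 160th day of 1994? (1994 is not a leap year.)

June 9, 1994

January has 31 days (160 − 31 = 129 remain).
February has 28 days (129 − 28 = 101 remain).
March has 31 days (101 − 31 = 70 remain).
April has 30 days (70 − 30 = 40 remain).
May has 31 days (40 − 31 = 9 remain).
9 into June → June 9.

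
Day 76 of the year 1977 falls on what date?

March 17, 1977

January has 31 days (76 − 31 = 45 remain).
February has 28 days (45 − 28 = 17 remain).
17 into March → March 17.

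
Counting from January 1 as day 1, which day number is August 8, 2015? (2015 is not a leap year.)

220

Days in months before August: 31 + 28 + 31 + 30 + 31 + 30 + 31 = 212.
Plus 8 days into August → day 220.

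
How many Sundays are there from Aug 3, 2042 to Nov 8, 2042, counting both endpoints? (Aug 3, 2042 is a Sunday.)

14

Aug 3, 2042 is a Sunday; the first Sunday on or after it is Aug 3, 2042.
From Aug 3, 2042 to Nov 8, 2042: 28 + 30 + 31 + 8 = 97 days (rest of Aug, Sep, Oct, Nov).
97 ÷ 7 = 13 full weeks with remainder 6, so 13 more Sundays after the first → 14.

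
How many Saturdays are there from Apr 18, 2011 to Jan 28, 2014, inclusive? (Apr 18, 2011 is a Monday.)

Apr 18, 2011 is a Monday; the first Saturday on or after it is Apr 23, 2011 (5 days later).
From Apr 23, 2011 to Jan 28, 2014: 252 + 366 + 365 + 28 = 1011 days (rest of 2011, 2012, 2013, to Jan 28, 2014 in 2014).
1011 ÷ 7 = 144 full weeks with remainder 3, so 144 more Saturdays after the first → 145.

145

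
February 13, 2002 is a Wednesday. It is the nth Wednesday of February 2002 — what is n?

Day 13 falls in week ⌈13/7⌉ of the month.
Days 1–7 hold the 1st Wednesday, 8–14 the 2nd, 15–21 the 3rd, 22–28 the 4th, 29–31 the 5th.
13 is in the range for the 2nd.

2nd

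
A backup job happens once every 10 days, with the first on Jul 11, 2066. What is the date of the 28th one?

Apr 7, 2067

The 28th occurrence is 27 intervals after the first: 27 × 10 = 270 days after Jul 11, 2066.
Jul has 31 days — 20 days to the end of Jul leaves 250.
Aug has 31 days (219 left).
Sep has 30 days (189 left).
Oct has 31 days (158 left).
Nov has 30 days (128 left).
Dec has 31 days (97 left).
Jan has 31 days (66 left).
Feb has 28 days (38 left).
Mar has 31 days (7 left).
7 days into Apr → Apr 7, 2067.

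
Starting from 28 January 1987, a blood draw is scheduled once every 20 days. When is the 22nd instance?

The 22nd occurrence is 21 intervals after the first: 21 × 20 = 420 days after 28 January 1987.
January has 31 days — 3 days to the end of January leaves 417.
From end of January to end of 1987 is 334 days (83 left).
January has 31 days (52 left).
February has 29 days (23 left).
23 days into March → 23 March 1988.

23 March 1988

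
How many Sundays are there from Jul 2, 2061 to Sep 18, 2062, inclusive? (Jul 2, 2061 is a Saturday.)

64

Jul 2, 2061 is a Saturday; the first Sunday on or after it is Jul 3, 2061 (1 day later).
From Jul 3, 2061 to Sep 18, 2062: 181 + 261 = 442 days (rest of 2061, to Sep 18, 2062 in 2062).
442 ÷ 7 = 63 full weeks with remainder 1, so 63 more Sundays after the first → 64.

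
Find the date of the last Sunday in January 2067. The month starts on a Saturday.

January 2067 begins on a Saturday, so the first Sunday is January 2 (1 day later).
January 2067 has 31 days. Adding weeks: 2, 9, 16, 23, 30 — the last one ≤ 31 is the 30th.

2067-01-30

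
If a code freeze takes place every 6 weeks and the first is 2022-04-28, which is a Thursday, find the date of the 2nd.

2022-06-09

The 2nd occurrence is 1 interval after the first: 1 × 42 = 42 days after 2022-04-28.
April has 30 days — 2 days to the end of April leaves 40.
May has 31 days (9 left).
9 days into June → 2022-06-09.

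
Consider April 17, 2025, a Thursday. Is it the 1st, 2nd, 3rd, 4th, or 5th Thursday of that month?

Day 17 falls in week ⌈17/7⌉ of the month.
Days 1–7 hold the 1st Thursday, 8–14 the 2nd, 15–21 the 3rd, 22–28 the 4th, 29–31 the 5th.
17 is in the range for the 3rd.

3rd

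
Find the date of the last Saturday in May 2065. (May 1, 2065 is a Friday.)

May 2065 begins on a Friday, so the first Saturday is May 2 (1 day later).
May 2065 has 31 days. Adding weeks: 2, 9, 16, 23, 30 — the last one ≤ 31 is the 30th.

May 30, 2065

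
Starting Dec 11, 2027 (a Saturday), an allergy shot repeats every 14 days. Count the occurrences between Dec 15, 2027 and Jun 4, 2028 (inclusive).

12

Occurrences land 14·i days after Dec 11, 2027 for i = 0, 1, 2, …
Dec 15, 2027 is 4 days after the start; 4 ÷ 14 = 0 remainder 4; since the remainder is 4, round up to i = 1. First occurrence in the window: #2 on Dec 25, 2027 (1×14 = 14 days in).
Jun 4, 2028 is 176 days after the start; 176 ÷ 14 = 12 remainder 8. Last occurrence in the window: #13 on May 27, 2028.
Occurrences #2 through #13: 12 in total.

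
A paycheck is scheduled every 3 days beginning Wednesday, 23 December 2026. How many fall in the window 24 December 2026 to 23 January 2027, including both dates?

Occurrences land 3·i days after 23 December 2026 for i = 0, 1, 2, …
24 December 2026 is 1 day after the start; 1 ÷ 3 = 0 remainder 1; since the remainder is 1, round up to i = 1. First occurrence in the window: #2 on 26 December 2026 (1×3 = 3 days in).
23 January 2027 is 31 days after the start; 31 ÷ 3 = 10 remainder 1. Last occurrence in the window: #11 on 22 January 2027.
Occurrences #2 through #11: 10 in total.

10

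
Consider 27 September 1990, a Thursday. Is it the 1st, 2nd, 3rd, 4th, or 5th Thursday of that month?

Day 27 falls in week ⌈27/7⌉ of the month.
Days 1–7 hold the 1st Thursday, 8–14 the 2nd, 15–21 the 3rd, 22–28 the 4th, 29–31 the 5th.
27 is in the range for the 4th.

4th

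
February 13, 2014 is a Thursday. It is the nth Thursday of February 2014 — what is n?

Day 13 falls in week ⌈13/7⌉ of the month.
Days 1–7 hold the 1st Thursday, 8–14 the 2nd, 15–21 the 3rd, 22–28 the 4th, 29–31 the 5th.
13 is in the range for the 2nd.

2nd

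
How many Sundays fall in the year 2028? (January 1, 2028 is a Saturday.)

January 1, 2028 is a Saturday; the first Sunday on or after it is January 2, 2028 (1 day later).
From January 2, 2028 to December 31, 2028: 29 + 29 + 31 + 30 + 31 + 30 + 31 + 31 + 30 + 31 + 30 + 31 = 364 days (rest of January, February, March, April, May, June, July, August, September, October, November, December).
364 ÷ 7 = 52 full weeks with remainder 0, so 52 more Sundays after the first → 53.

53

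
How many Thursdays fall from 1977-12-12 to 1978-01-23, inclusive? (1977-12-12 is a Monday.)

1977-12-12 is a Monday; the first Thursday on or after it is 1977-12-15 (3 days later).
From 1977-12-15 to 1978-01-23: 16 + 23 = 39 days (rest of December, January).
39 ÷ 7 = 5 full weeks with remainder 4, so 5 more Thursdays after the first → 6.

6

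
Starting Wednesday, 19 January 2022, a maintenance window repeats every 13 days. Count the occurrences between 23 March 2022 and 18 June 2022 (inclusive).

Occurrences land 13·i days after 19 January 2022 for i = 0, 1, 2, …
23 March 2022 is 63 days after the start; 63 ÷ 13 = 4 remainder 11; since the remainder is 11, round up to i = 5. First occurrence in the window: #6 on 25 March 2022 (5×13 = 65 days in).
18 June 2022 is 150 days after the start; 150 ÷ 13 = 11 remainder 7. Last occurrence in the window: #12 on 11 June 2022.
Occurrences #6 through #12: 7 in total.

7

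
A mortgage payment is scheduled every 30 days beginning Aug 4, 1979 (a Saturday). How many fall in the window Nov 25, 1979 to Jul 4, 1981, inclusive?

Occurrences land 30·i days after Aug 4, 1979 for i = 0, 1, 2, …
Nov 25, 1979 is 113 days after the start; 113 ÷ 30 = 3 remainder 23; since the remainder is 23, round up to i = 4. First occurrence in the window: #5 on Dec 2, 1979 (4×30 = 120 days in).
Jul 4, 1981 is 700 days after the start; 700 ÷ 30 = 23 remainder 10. Last occurrence in the window: #24 on Jun 24, 1981.
Occurrences #5 through #24: 20 in total.

20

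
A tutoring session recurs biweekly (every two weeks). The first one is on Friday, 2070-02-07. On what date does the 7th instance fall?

The 7th occurrence is 6 intervals after the first: 6 × 14 = 84 days after 2070-02-07.
February has 28 days — 21 days to the end of February leaves 63.
March has 31 days (32 left).
April has 30 days (2 left).
2 days into May → 2070-05-02.

2070-05-02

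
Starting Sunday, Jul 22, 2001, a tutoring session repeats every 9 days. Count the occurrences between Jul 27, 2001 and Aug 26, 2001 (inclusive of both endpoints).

Occurrences land 9·i days after Jul 22, 2001 for i = 0, 1, 2, …
Jul 27, 2001 is 5 days after the start; 5 ÷ 9 = 0 remainder 5; since the remainder is 5, round up to i = 1. First occurrence in the window: #2 on Jul 31, 2001 (1×9 = 9 days in).
Aug 26, 2001 is 35 days after the start; 35 ÷ 9 = 3 remainder 8. Last occurrence in the window: #4 on Aug 18, 2001.
Occurrences #2 through #4: 3 in total.

3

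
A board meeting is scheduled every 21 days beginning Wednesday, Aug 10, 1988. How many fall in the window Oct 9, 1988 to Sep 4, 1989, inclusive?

16

Occurrences land 21·i days after Aug 10, 1988 for i = 0, 1, 2, …
Oct 9, 1988 is 60 days after the start; 60 ÷ 21 = 2 remainder 18; since the remainder is 18, round up to i = 3. First occurrence in the window: #4 on Oct 12, 1988 (3×21 = 63 days in).
Sep 4, 1989 is 390 days after the start; 390 ÷ 21 = 18 remainder 12. Last occurrence in the window: #19 on Aug 23, 1989.
Occurrences #4 through #19: 16 in total.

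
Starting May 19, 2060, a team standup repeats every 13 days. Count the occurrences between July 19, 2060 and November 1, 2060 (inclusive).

8

Occurrences land 13·i days after May 19, 2060 for i = 0, 1, 2, …
July 19, 2060 is 61 days after the start; 61 ÷ 13 = 4 remainder 9; since the remainder is 9, round up to i = 5. First occurrence in the window: #6 on July 23, 2060 (5×13 = 65 days in).
November 1, 2060 is 166 days after the start; 166 ÷ 13 = 12 remainder 10. Last occurrence in the window: #13 on October 22, 2060.
Occurrences #6 through #13: 8 in total.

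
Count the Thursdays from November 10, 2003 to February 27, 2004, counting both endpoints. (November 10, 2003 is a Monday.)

16

November 10, 2003 is a Monday; the first Thursday on or after it is November 13, 2003 (3 days later).
From November 13, 2003 to February 27, 2004: 17 + 31 + 31 + 27 = 106 days (rest of November, December, January, February).
106 ÷ 7 = 15 full weeks with remainder 1, so 15 more Thursdays after the first → 16.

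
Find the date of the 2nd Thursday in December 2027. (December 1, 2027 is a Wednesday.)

December 2027 begins on a Wednesday, so the first Thursday is December 2 (1 day later).
The 2nd Thursday is 1 weeks later: 2 + 7 = 9.

9 December 2027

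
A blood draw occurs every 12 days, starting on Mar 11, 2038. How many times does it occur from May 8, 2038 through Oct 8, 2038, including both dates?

Occurrences land 12·i days after Mar 11, 2038 for i = 0, 1, 2, …
May 8, 2038 is 58 days after the start; 58 ÷ 12 = 4 remainder 10; since the remainder is 10, round up to i = 5. First occurrence in the window: #6 on May 10, 2038 (5×12 = 60 days in).
Oct 8, 2038 is 211 days after the start; 211 ÷ 12 = 17 remainder 7. Last occurrence in the window: #18 on Oct 1, 2038.
Occurrences #6 through #18: 13 in total.

13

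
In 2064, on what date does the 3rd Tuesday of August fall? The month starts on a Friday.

August 2064 begins on a Friday, so the first Tuesday is August 5 (4 days later).
The 3rd Tuesday is 2 weeks later: 5 + 14 = 19.

August 19, 2064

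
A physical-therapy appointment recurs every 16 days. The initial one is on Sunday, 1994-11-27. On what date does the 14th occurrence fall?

1995-06-23

The 14th occurrence is 13 intervals after the first: 13 × 16 = 208 days after 1994-11-27.
November has 30 days — 3 days to the end of November leaves 205.
December has 31 days (174 left).
January has 31 days (143 left).
February has 28 days (115 left).
March has 31 days (84 left).
April has 30 days (54 left).
May has 31 days (23 left).
23 days into June → 1995-06-23.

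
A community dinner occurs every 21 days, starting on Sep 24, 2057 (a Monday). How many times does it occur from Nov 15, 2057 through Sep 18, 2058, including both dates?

15

Occurrences land 21·i days after Sep 24, 2057 for i = 0, 1, 2, …
Nov 15, 2057 is 52 days after the start; 52 ÷ 21 = 2 remainder 10; since the remainder is 10, round up to i = 3. First occurrence in the window: #4 on Nov 26, 2057 (3×21 = 63 days in).
Sep 18, 2058 is 359 days after the start; 359 ÷ 21 = 17 remainder 2. Last occurrence in the window: #18 on Sep 16, 2058.
Occurrences #4 through #18: 15 in total.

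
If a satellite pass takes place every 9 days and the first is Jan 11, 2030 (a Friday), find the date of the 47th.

The 47th occurrence is 46 intervals after the first: 46 × 9 = 414 days after Jan 11, 2030.
Jan has 31 days — 20 days to the end of Jan leaves 394.
Feb has 28 days (366 left).
Mar has 31 days (335 left).
Apr has 30 days (305 left).
May has 31 days (274 left).
Jun has 30 days (244 left).
Jul has 31 days (213 left).
Aug has 31 days (182 left).
Sep has 30 days (152 left).
Oct has 31 days (121 left).
Nov has 30 days (91 left).
Dec has 31 days (60 left).
Jan has 31 days (29 left).
Feb has 28 days (1 left).
1 day into Mar → Mar 1, 2031.

Mar 1, 2031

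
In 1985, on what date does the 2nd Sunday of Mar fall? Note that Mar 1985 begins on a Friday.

Mar 1985 begins on a Friday, so the first Sunday is Mar 3 (2 days later).
The 2nd Sunday is 1 weeks later: 3 + 7 = 10.

Mar 10, 1985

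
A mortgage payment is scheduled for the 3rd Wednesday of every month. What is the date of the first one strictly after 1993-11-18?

1993-12-15

November 1993 starts on a Monday; its first Wednesday is the 3rd, so the 3rd Wednesday is the 17th — 1993-11-17.
That is not after 1993-11-18, so look at December 1993.
December 1993 starts on a Wednesday; its first Wednesday is the 1st, so the 3rd Wednesday is the 15th — 1993-12-15.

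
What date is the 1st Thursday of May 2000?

2000-05-04

May 2000 begins on a Monday, so the first Thursday is May 4 (3 days later).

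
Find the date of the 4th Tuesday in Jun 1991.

Jun 25, 1991

The first Tuesday of Jun 1991 is Jun 4.
The 4th Tuesday is 3 weeks later: 4 + 21 = 25.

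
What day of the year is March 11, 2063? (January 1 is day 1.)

70

Days in months before March: 31 + 28 = 59.
Plus 11 days into March → day 70.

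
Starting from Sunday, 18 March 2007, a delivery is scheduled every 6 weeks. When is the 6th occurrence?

The 6th occurrence is 5 intervals after the first: 5 × 42 = 210 days after 18 March 2007.
March has 31 days — 13 days to the end of March leaves 197.
April has 30 days (167 left).
May has 31 days (136 left).
June has 30 days (106 left).
July has 31 days (75 left).
August has 31 days (44 left).
September has 30 days (14 left).
14 days into October → 14 October 2007.

14 October 2007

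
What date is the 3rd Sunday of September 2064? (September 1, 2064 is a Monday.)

September 2064 begins on a Monday, so the first Sunday is September 7 (6 days later).
The 3rd Sunday is 2 weeks later: 7 + 14 = 21.

21 September 2064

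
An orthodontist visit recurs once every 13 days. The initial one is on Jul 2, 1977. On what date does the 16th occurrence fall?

The 16th occurrence is 15 intervals after the first: 15 × 13 = 195 days after Jul 2, 1977.
Jul has 31 days — 29 days to the end of Jul leaves 166.
Aug has 31 days (135 left).
Sep has 30 days (105 left).
Oct has 31 days (74 left).
Nov has 30 days (44 left).
Dec has 31 days (13 left).
13 days into Jan → Jan 13, 1978.

Jan 13, 1978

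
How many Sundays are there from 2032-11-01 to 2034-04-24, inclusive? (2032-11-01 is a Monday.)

2032-11-01 is a Monday; the first Sunday on or after it is 2032-11-07 (6 days later).
From 2032-11-07 to 2034-04-24: 54 + 365 + 114 = 533 days (rest of 2032, 2033, to 2034-04-24 in 2034).
533 ÷ 7 = 76 full weeks with remainder 1, so 76 more Sundays after the first → 77.

77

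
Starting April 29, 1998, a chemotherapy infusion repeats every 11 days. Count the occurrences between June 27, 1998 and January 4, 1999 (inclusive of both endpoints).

Occurrences land 11·i days after April 29, 1998 for i = 0, 1, 2, …
June 27, 1998 is 59 days after the start; 59 ÷ 11 = 5 remainder 4; since the remainder is 4, round up to i = 6. First occurrence in the window: #7 on July 4, 1998 (6×11 = 66 days in).
January 4, 1999 is 250 days after the start; 250 ÷ 11 = 22 remainder 8. Last occurrence in the window: #23 on December 27, 1998.
Occurrences #7 through #23: 17 in total.

17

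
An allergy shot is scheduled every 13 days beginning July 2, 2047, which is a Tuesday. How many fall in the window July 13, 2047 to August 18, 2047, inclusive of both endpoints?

Occurrences land 13·i days after July 2, 2047 for i = 0, 1, 2, …
July 13, 2047 is 11 days after the start; 11 ÷ 13 = 0 remainder 11; since the remainder is 11, round up to i = 1. First occurrence in the window: #2 on July 15, 2047 (1×13 = 13 days in).
August 18, 2047 is 47 days after the start; 47 ÷ 13 = 3 remainder 8. Last occurrence in the window: #4 on August 10, 2047.
Occurrences #2 through #4: 3 in total.

3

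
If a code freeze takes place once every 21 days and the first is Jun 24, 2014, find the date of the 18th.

The 18th occurrence is 17 intervals after the first: 17 × 21 = 357 days after Jun 24, 2014.
Jun has 30 days — 6 days to the end of Jun leaves 351.
Jul has 31 days (320 left).
Aug has 31 days (289 left).
Sep has 30 days (259 left).
Oct has 31 days (228 left).
Nov has 30 days (198 left).
Dec has 31 days (167 left).
Jan has 31 days (136 left).
Feb has 28 days (108 left).
Mar has 31 days (77 left).
Apr has 30 days (47 left).
May has 31 days (16 left).
16 days into Jun → Jun 16, 2015.

Jun 16, 2015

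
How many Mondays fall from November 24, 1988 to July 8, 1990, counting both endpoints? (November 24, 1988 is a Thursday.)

84

November 24, 1988 is a Thursday; the first Monday on or after it is November 28, 1988 (4 days later).
From November 28, 1988 to July 8, 1990: 33 + 365 + 189 = 587 days (rest of 1988, 1989, to July 8, 1990 in 1990).
587 ÷ 7 = 83 full weeks with remainder 6, so 83 more Mondays after the first → 84.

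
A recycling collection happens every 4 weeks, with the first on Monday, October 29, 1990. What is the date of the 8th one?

May 13, 1991

The 8th occurrence is 7 intervals after the first: 7 × 28 = 196 days after October 29, 1990.
October has 31 days — 2 days to the end of October leaves 194.
November has 30 days (164 left).
December has 31 days (133 left).
January has 31 days (102 left).
February has 28 days (74 left).
March has 31 days (43 left).
April has 30 days (13 left).
13 days into May → May 13, 1991.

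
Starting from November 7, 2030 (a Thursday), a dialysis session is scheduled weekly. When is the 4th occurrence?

November 28, 2030

The 4th occurrence is 3 intervals after the first: 3 × 7 = 21 days after November 7, 2030.
21 days later is November 28, 2030.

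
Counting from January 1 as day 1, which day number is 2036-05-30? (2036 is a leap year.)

151

Days in months before May: 31 + 29 + 31 + 30 = 121.
Plus 30 days into May → day 151.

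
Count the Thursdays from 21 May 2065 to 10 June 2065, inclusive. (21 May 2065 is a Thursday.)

21 May 2065 is a Thursday; the first Thursday on or after it is 21 May 2065.
From 21 May 2065 to 10 June 2065: 10 + 10 = 20 days (rest of May, June).
20 ÷ 7 = 2 full weeks with remainder 6, so 2 more Thursdays after the first → 3.

3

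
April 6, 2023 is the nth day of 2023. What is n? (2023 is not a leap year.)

Days in months before April: 31 + 28 + 31 = 90.
Plus 6 days into April → day 96.

96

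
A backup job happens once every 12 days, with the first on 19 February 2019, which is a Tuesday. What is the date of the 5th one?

8 April 2019

The 5th occurrence is 4 intervals after the first: 4 × 12 = 48 days after 19 February 2019.
February has 28 days — 9 days to the end of February leaves 39.
March has 31 days (8 left).
8 days into April → 8 April 2019.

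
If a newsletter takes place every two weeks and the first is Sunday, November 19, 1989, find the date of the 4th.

December 31, 1989

The 4th occurrence is 3 intervals after the first: 3 × 14 = 42 days after November 19, 1989.
November has 30 days — 11 days to the end of November leaves 31.
31 days into December → December 31, 1989.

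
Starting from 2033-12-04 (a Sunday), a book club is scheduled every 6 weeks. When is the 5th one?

The 5th occurrence is 4 intervals after the first: 4 × 42 = 168 days after 2033-12-04.
December has 31 days — 27 days to the end of December leaves 141.
January has 31 days (110 left).
February has 28 days (82 left).
March has 31 days (51 left).
April has 30 days (21 left).
21 days into May → 2034-05-21.

2034-05-21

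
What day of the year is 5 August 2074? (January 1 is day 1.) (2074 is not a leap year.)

217

Days in months before August: 31 + 28 + 31 + 30 + 31 + 30 + 31 = 212.
Plus 5 days into August → day 217.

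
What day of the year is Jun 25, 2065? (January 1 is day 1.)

176

Days in months before Jun: 31 + 28 + 31 + 30 + 31 = 151.
Plus 25 days into Jun → day 176.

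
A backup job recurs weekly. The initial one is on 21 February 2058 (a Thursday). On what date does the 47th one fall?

9 January 2059

The 47th occurrence is 46 intervals after the first: 46 × 7 = 322 days after 21 February 2058.
February has 28 days — 7 days to the end of February leaves 315.
March has 31 days (284 left).
April has 30 days (254 left).
May has 31 days (223 left).
June has 30 days (193 left).
July has 31 days (162 left).
August has 31 days (131 left).
September has 30 days (101 left).
October has 31 days (70 left).
November has 30 days (40 left).
December has 31 days (9 left).
9 days into January → 9 January 2059.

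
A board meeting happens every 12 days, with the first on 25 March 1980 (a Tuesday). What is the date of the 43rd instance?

The 43rd occurrence is 42 intervals after the first: 42 × 12 = 504 days after 25 March 1980.
March has 31 days — 6 days to the end of March leaves 498.
From end of March to end of 1980 is 275 days (223 left).
January has 31 days (192 left).
February has 28 days (164 left).
March has 31 days (133 left).
April has 30 days (103 left).
May has 31 days (72 left).
June has 30 days (42 left).
July has 31 days (11 left).
11 days into August → 11 August 1981.

11 August 1981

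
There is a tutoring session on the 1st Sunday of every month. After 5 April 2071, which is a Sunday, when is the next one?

3 May 2071

April 2071 starts on a Wednesday, so its 1st Sunday is 5 April 2071 (4 days in).
That is not after 5 April 2071, so look at May 2071.
May 2071 starts on a Friday, so its 1st Sunday is 3 May 2071 (2 days in).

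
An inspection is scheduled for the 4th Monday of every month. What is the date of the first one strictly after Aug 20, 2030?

Aug 26, 2030

Aug 2030 starts on a Thursday; its first Monday is the 5th, so the 4th Monday is the 26th — Aug 26, 2030.
Aug 26, 2030 is after Aug 20, 2030, so that is the next one.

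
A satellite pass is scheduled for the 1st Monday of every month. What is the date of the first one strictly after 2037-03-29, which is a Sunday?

March 2037 starts on a Sunday, so its 1st Monday is 2037-03-02 (1 day in).
That is not after 2037-03-29, so look at April 2037.
April 2037 starts on a Wednesday, so its 1st Monday is 2037-04-06 (5 days in).

2037-04-06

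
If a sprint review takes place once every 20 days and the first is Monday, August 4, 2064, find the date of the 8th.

December 22, 2064

The 8th occurrence is 7 intervals after the first: 7 × 20 = 140 days after August 4, 2064.
August has 31 days — 27 days to the end of August leaves 113.
September has 30 days (83 left).
October has 31 days (52 left).
November has 30 days (22 left).
22 days into December → December 22, 2064.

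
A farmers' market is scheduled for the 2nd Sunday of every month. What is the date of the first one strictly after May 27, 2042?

June 8, 2042

May 2042 starts on a Thursday; its first Sunday is the 4th, so the 2nd Sunday is the 11th — May 11, 2042.
That is not after May 27, 2042, so look at June 2042.
June 2042 starts on a Sunday; its first Sunday is the 1st, so the 2nd Sunday is the 8th — June 8, 2042.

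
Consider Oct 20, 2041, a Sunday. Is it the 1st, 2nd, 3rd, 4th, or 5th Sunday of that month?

3rd

Day 20 falls in week ⌈20/7⌉ of the month.
Days 1–7 hold the 1st Sunday, 8–14 the 2nd, 15–21 the 3rd, 22–28 the 4th, 29–31 the 5th.
20 is in the range for the 3rd.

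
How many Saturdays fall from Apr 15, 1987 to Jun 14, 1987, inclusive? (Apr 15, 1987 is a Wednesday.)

9

Apr 15, 1987 is a Wednesday; the first Saturday on or after it is Apr 18, 1987 (3 days later).
From Apr 18, 1987 to Jun 14, 1987: 12 + 31 + 14 = 57 days (rest of Apr, May, Jun).
57 ÷ 7 = 8 full weeks with remainder 1, so 8 more Saturdays after the first → 9.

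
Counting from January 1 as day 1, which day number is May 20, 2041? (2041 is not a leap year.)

Days in months before May: 31 + 28 + 31 + 30 = 120.
Plus 20 days into May → day 140.

140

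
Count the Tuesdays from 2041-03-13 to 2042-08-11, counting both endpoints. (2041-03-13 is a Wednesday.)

73

2041-03-13 is a Wednesday; the first Tuesday on or after it is 2041-03-19 (6 days later).
From 2041-03-19 to 2042-08-11: 287 + 223 = 510 days (rest of 2041, to 2042-08-11 in 2042).
510 ÷ 7 = 72 full weeks with remainder 6, so 72 more Tuesdays after the first → 73.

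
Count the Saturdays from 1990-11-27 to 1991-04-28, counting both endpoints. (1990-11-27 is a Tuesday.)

22

1990-11-27 is a Tuesday; the first Saturday on or after it is 1990-12-01 (4 days later).
From 1990-12-01 to 1991-04-28: 30 + 31 + 28 + 31 + 28 = 148 days (rest of December, January, February, March, April).
148 ÷ 7 = 21 full weeks with remainder 1, so 21 more Saturdays after the first → 22.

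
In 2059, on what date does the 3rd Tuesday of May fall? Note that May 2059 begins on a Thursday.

May 2059 begins on a Thursday, so the first Tuesday is May 6 (5 days later).
The 3rd Tuesday is 2 weeks later: 6 + 14 = 20.

20 May 2059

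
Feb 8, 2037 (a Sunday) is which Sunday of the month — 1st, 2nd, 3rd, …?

Day 8 falls in week ⌈8/7⌉ of the month.
Days 1–7 hold the 1st Sunday, 8–14 the 2nd, 15–21 the 3rd, 22–28 the 4th, 29–31 the 5th.
8 is in the range for the 2nd.

2nd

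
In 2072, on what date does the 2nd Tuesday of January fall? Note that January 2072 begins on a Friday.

January 12, 2072

January 2072 begins on a Friday, so the first Tuesday is January 5 (4 days later).
The 2nd Tuesday is 1 weeks later: 5 + 7 = 12.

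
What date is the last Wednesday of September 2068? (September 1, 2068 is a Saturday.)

September 2068 begins on a Saturday, so the first Wednesday is September 5 (4 days later).
September 2068 has 30 days. Adding weeks: 5, 12, 19, 26 — the last one ≤ 30 is the 26th.

26 September 2068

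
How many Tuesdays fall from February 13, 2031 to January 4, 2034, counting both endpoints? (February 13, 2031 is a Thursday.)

151

February 13, 2031 is a Thursday; the first Tuesday on or after it is February 18, 2031 (5 days later).
From February 18, 2031 to January 4, 2034: 316 + 366 + 365 + 4 = 1051 days (rest of 2031, 2032, 2033, to January 4, 2034 in 2034).
1051 ÷ 7 = 150 full weeks with remainder 1, so 150 more Tuesdays after the first → 151.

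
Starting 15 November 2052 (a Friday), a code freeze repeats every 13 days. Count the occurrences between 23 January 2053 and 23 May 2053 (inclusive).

9

Occurrences land 13·i days after 15 November 2052 for i = 0, 1, 2, …
23 January 2053 is 69 days after the start; 69 ÷ 13 = 5 remainder 4; since the remainder is 4, round up to i = 6. First occurrence in the window: #7 on 1 February 2053 (6×13 = 78 days in).
23 May 2053 is 189 days after the start; 189 ÷ 13 = 14 remainder 7. Last occurrence in the window: #15 on 16 May 2053.
Occurrences #7 through #15: 9 in total.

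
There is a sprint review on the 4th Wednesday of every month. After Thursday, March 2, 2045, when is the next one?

March 22, 2045

March 2045 starts on a Wednesday; its first Wednesday is the 1st, so the 4th Wednesday is the 22nd — March 22, 2045.
March 22, 2045 is after March 2, 2045, so that is the next one.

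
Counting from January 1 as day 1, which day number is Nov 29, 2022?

333

Days in months before Nov: 31 + 28 + 31 + 30 + 31 + 30 + 31 + 31 + 30 + 31 = 304.
Plus 29 days into Nov → day 333.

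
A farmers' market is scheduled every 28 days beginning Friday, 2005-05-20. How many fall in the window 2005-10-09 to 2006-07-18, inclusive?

10

Occurrences land 28·i days after 2005-05-20 for i = 0, 1, 2, …
2005-10-09 is 142 days after the start; 142 ÷ 28 = 5 remainder 2; since the remainder is 2, round up to i = 6. First occurrence in the window: #7 on 2005-11-04 (6×28 = 168 days in).
2006-07-18 is 424 days after the start; 424 ÷ 28 = 15 remainder 4. Last occurrence in the window: #16 on 2006-07-14.
Occurrences #7 through #16: 10 in total.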